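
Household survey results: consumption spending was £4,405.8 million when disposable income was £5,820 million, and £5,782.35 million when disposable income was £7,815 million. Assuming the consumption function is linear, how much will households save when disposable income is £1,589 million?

MPC = (5782.35 − 4405.8)/(7815 − 5820) = 1376.55/1995 = 0.69
a = 4405.8 − 0.69(5820) = 4405.8 − 4015.8 = 390
C = 390 + 0.69(1589) = 1486.41
S = 1589 − 1486.41 = 102.59

S = 102.59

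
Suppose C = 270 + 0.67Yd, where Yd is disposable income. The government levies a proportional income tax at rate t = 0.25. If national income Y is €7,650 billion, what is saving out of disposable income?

Yd = (1 − 0.25)(7650) = 0.75(7650) = 5737.5
C = 270 + 0.67(5737.5) = 270 + 3844.125 = 4114.125
S = Yd − C = 5737.5 − 4114.125 = 1623.375

S = 1623.375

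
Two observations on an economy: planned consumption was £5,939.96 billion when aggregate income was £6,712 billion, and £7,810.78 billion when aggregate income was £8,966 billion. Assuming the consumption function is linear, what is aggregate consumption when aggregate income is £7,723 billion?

MPC = (7810.78 − 5939.96)/(8966 − 6712) = 1870.82/2254 = 0.83
a = 5939.96 − 0.83(6712) = 5939.96 − 5570.96 = 369
C = 369 + 0.83(7723) = 369 + 6410.09 = 6779.09

C = 6779.09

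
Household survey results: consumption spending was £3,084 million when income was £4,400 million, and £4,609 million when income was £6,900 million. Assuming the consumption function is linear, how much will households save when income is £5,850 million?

S = 1881.5

MPC = (4609 − 3084)/(6900 − 4400) = 1525/2500 = 0.61
a = 3084 − 0.61(4400) = 3084 − 2684 = 400
C = 400 + 0.61(5850) = 3968.5
S = 5850 − 3968.5 = 1881.5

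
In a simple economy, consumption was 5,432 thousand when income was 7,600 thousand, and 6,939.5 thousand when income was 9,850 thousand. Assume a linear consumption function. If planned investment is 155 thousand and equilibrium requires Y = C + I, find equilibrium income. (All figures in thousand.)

Y = 1500

MPC = (6939.5 − 5432)/(9850 − 7600) = 1507.5/2250 = 0.67
a = 5432 − 0.67(7600) = 340
Equilibrium: Y = 340 + 0.67Y + 155
0.33Y = 495, so Y = 495/0.33 = 1500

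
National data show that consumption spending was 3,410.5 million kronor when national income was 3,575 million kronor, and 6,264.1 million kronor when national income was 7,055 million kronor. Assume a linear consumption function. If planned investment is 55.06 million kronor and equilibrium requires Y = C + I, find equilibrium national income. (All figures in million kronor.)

Y = 2967

MPC = (6264.1 − 3410.5)/(7055 − 3575) = 2853.6/3480 = 0.82
a = 3410.5 − 0.82(3575) = 479
Equilibrium: Y = 479 + 0.82Y + 55.06
0.18Y = 534.06, so Y = 534.06/0.18 = 2967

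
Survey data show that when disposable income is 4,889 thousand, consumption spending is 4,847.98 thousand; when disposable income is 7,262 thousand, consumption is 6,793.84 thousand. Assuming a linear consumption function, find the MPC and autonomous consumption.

MPC = 0.82; a = 839

MPC = ΔC/ΔY = (6793.84 − 4847.98)/(7262 − 4889) = 1945.86/2373 = 0.82
a = C − MPC·Y = 4847.98 − 0.82(4889) = 4847.98 − 4008.98 = 839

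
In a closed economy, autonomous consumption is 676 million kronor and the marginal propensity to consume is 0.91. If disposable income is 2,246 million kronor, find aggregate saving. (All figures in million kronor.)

S = -473.86

C = 676 + 0.91(2246) = 676 + 2043.86 = 2719.86
S = Y − C = 2246 − 2719.86 = -473.86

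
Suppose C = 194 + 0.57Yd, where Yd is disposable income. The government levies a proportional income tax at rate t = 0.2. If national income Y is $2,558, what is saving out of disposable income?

Yd = (1 − 0.2)(2558) = 0.8(2558) = 2046.4
C = 194 + 0.57(2046.4) = 194 + 1166.448 = 1360.448
S = Yd − C = 2046.4 − 1360.448 = 685.952

S = 685.952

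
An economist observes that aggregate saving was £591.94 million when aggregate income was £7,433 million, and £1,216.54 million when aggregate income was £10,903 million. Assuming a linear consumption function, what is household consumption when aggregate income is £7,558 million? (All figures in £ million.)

C = 6943.56

MPS = ΔS/ΔY = (1216.54 − 591.94)/(10903 − 7433) = 624.6/3470 = 0.18
MPC = 1 − MPS = 0.82
Autonomous saving = 591.94 − 0.18(7433) = -746, so a = 746
C = 746 + 0.82(7558) = 746 + 6197.56 = 6943.56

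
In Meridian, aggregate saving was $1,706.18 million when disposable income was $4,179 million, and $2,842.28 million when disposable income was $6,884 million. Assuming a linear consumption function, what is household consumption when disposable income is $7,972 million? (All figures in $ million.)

C = 4672.76

MPS = ΔS/ΔY = (2842.28 − 1706.18)/(6884 − 4179) = 1136.1/2705 = 0.42
MPC = 1 − MPS = 0.58
Autonomous saving = 1706.18 − 0.42(4179) = -49, so a = 49
C = 49 + 0.58(7972) = 49 + 4623.76 = 4672.76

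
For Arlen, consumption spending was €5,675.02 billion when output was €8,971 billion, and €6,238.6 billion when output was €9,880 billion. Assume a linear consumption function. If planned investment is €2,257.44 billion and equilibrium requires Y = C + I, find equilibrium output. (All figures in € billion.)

Y = 6238

MPC = (6238.6 − 5675.02)/(9880 − 8971) = 563.58/909 = 0.62
a = 5675.02 − 0.62(8971) = 113
Equilibrium: Y = 113 + 0.62Y + 2257.44
0.38Y = 2370.44, so Y = 2370.44/0.38 = 6238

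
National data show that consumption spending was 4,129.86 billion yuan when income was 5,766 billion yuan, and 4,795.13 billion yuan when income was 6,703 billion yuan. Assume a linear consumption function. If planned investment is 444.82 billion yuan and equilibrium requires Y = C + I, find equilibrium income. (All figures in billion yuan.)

Y = 1658

MPC = (4795.13 − 4129.86)/(6703 − 5766) = 665.27/937 = 0.71
a = 4129.86 − 0.71(5766) = 36
Equilibrium: Y = 36 + 0.71Y + 444.82
0.29Y = 480.82, so Y = 480.82/0.29 = 1658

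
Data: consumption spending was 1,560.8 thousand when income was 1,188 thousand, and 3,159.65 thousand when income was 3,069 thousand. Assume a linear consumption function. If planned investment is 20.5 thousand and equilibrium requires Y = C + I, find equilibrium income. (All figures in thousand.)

MPC = (3159.65 − 1560.8)/(3069 − 1188) = 1598.85/1881 = 0.85
a = 1560.8 − 0.85(1188) = 551
Equilibrium: Y = 551 + 0.85Y + 20.5
0.15Y = 571.5, so Y = 571.5/0.15 = 3810

Y = 3810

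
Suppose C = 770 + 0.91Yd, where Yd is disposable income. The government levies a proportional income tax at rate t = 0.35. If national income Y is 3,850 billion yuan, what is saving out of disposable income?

S = -544.775

Yd = (1 − 0.35)(3850) = 0.65(3850) = 2502.5
C = 770 + 0.91(2502.5) = 770 + 2277.275 = 3047.275
S = Yd − C = 2502.5 − 3047.275 = -544.775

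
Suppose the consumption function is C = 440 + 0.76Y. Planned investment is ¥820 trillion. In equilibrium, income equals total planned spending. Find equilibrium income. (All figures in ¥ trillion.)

Y = 5250

Y = C + I = 440 + 0.76Y + 820
Y − 0.76Y = 1260
0.24Y = 1260, so Y = 1260/0.24 = 5250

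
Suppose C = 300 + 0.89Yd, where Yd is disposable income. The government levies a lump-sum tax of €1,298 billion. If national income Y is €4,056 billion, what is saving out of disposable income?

Yd = Y − T = 4056 − 1298 = 2758
C = 300 + 0.89(2758) = 300 + 2454.62 = 2754.62
S = Yd − C = 2758 − 2754.62 = 3.38

S = 3.38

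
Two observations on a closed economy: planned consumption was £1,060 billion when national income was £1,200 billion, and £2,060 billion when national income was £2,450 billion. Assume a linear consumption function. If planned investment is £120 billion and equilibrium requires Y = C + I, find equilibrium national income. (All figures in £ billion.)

MPC = (2060 − 1060)/(2450 − 1200) = 1000/1250 = 0.8
a = 1060 − 0.8(1200) = 100
Equilibrium: Y = 100 + 0.8Y + 120
0.2Y = 220, so Y = 220/0.2 = 1100

Y = 1100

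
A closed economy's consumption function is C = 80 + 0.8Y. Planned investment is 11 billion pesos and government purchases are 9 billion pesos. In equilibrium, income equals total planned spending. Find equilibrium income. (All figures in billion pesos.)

Y = C + I + G = 80 + 0.8Y + 11 + 9
Y − 0.8Y = 100
0.2Y = 100, so Y = 100/0.2 = 500

Y = 500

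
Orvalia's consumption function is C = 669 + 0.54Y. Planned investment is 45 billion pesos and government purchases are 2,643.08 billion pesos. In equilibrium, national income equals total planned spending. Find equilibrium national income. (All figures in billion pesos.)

Y = 7298

Y = C + I + G = 669 + 0.54Y + 45 + 2643.08
Y − 0.54Y = 3357.08
0.46Y = 3357.08, so Y = 3357.08/0.46 = 7298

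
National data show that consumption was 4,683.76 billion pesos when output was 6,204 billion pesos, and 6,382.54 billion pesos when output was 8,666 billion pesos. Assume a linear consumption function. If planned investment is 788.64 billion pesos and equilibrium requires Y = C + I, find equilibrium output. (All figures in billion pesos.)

Y = 3844

MPC = (6382.54 − 4683.76)/(8666 − 6204) = 1698.78/2462 = 0.69
a = 4683.76 − 0.69(6204) = 403
Equilibrium: Y = 403 + 0.69Y + 788.64
0.31Y = 1191.64, so Y = 1191.64/0.31 = 3844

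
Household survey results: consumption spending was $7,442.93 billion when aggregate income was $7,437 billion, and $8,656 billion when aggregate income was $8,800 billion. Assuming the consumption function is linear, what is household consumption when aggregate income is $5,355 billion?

C = 5589.95

MPC = (8656 − 7442.93)/(8800 − 7437) = 1213.07/1363 = 0.89
a = 7442.93 − 0.89(7437) = 7442.93 − 6618.93 = 824
C = 824 + 0.89(5355) = 824 + 4765.95 = 5589.95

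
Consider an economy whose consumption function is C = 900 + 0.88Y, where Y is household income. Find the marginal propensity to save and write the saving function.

MPS = 1 − MPC = 1 − 0.88 = 0.12
S = Y − C = -900 + 0.12Y

MPS = 0.12; S = -900 + 0.12Y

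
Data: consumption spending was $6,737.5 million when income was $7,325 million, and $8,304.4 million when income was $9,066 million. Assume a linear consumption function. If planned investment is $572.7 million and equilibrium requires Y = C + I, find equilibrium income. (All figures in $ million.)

MPC = (8304.4 − 6737.5)/(9066 − 7325) = 1566.9/1741 = 0.9
a = 6737.5 − 0.9(7325) = 145
Equilibrium: Y = 145 + 0.9Y + 572.7
0.1Y = 717.7, so Y = 717.7/0.1 = 7177

Y = 7177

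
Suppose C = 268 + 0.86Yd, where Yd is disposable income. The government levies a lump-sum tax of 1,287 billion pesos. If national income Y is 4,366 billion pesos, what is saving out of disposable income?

S = 163.06

Yd = Y − T = 4366 − 1287 = 3079
C = 268 + 0.86(3079) = 268 + 2647.94 = 2915.94
S = Yd − C = 3079 − 2915.94 = 163.06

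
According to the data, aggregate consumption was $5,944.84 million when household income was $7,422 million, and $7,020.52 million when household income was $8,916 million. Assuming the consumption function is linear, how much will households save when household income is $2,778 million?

S = 176.84

MPC = (7020.52 − 5944.84)/(8916 − 7422) = 1075.68/1494 = 0.72
a = 5944.84 − 0.72(7422) = 5944.84 − 5343.84 = 601
C = 601 + 0.72(2778) = 2601.16
S = 2778 − 2601.16 = 176.84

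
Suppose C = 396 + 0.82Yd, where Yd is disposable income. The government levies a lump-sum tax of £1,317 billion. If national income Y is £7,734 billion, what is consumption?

Yd = Y − T = 7734 − 1317 = 6417
C = 396 + 0.82(6417) = 396 + 5261.94 = 5657.94

C = 5657.94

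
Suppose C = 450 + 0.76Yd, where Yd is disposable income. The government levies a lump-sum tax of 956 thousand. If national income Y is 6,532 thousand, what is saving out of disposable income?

S = 888.24

Yd = Y − T = 6532 − 956 = 5576
C = 450 + 0.76(5576) = 450 + 4237.76 = 4687.76
S = Yd − C = 5576 − 4687.76 = 888.24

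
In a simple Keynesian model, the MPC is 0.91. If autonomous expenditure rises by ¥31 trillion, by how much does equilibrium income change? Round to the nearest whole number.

The multiplier is 1/(1 − MPC) = 1/0.09.
ΔY = 31/0.09 = 344.44 ≈ 344

ΔY ≈ 344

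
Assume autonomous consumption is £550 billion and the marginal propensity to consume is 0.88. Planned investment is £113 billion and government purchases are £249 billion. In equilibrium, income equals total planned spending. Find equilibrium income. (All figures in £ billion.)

Y = C + I + G = 550 + 0.88Y + 113 + 249
Y − 0.88Y = 912
0.12Y = 912, so Y = 912/0.12 = 7600

Y = 7600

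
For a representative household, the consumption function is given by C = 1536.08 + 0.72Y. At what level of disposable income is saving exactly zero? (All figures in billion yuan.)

At break-even, C = Y: 1536.08 + 0.72Y = Y
0.28Y = 1536.08, so Y = 1536.08/0.28 = 5486

Y = 5486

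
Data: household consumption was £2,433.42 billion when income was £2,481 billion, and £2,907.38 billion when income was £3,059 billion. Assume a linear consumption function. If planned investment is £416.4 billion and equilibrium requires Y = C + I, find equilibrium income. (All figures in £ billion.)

MPC = (2907.38 − 2433.42)/(3059 − 2481) = 473.96/578 = 0.82
a = 2433.42 − 0.82(2481) = 399
Equilibrium: Y = 399 + 0.82Y + 416.4
0.18Y = 815.4, so Y = 815.4/0.18 = 4530

Y = 4530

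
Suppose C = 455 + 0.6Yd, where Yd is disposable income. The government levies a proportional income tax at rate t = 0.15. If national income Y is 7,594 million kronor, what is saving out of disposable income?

S = 2126.96

Yd = (1 − 0.15)(7594) = 0.85(7594) = 6454.9
C = 455 + 0.6(6454.9) = 455 + 3872.94 = 4327.94
S = Yd − C = 6454.9 − 4327.94 = 2126.96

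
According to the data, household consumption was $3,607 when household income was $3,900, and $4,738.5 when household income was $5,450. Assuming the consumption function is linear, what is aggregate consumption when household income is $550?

C = 1161.5

MPC = (4738.5 − 3607)/(5450 − 3900) = 1131.5/1550 = 0.73
a = 3607 − 0.73(3900) = 3607 − 2847 = 760
C = 760 + 0.73(550) = 760 + 401.5 = 1161.5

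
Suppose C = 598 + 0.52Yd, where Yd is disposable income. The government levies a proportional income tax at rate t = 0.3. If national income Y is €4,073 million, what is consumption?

Yd = (1 − 0.3)(4073) = 0.7(4073) = 2851.1
C = 598 + 0.52(2851.1) = 598 + 1482.572 = 2080.572

C = 2080.572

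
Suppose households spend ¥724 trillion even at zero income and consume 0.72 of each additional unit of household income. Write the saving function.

S = Y − C = Y − (724 + 0.72Y) = -724 + (1 − 0.72)Y

S = -724 + 0.28Y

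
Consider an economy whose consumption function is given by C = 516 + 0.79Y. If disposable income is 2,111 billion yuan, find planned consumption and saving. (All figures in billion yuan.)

C = 516 + 0.79(2111) = 516 + 1667.69 = 2183.69
S = Y − C = 2111 − 2183.69 = -72.69

C = 2183.69; S = -72.69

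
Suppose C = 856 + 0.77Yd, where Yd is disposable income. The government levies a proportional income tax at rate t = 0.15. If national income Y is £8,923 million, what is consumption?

Yd = (1 − 0.15)(8923) = 0.85(8923) = 7584.55
C = 856 + 0.77(7584.55) = 856 + 5840.1035 = 6696.1035

C = 6696.1035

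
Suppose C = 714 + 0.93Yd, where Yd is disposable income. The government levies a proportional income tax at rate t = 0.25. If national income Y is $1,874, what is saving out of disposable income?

Yd = (1 − 0.25)(1874) = 0.75(1874) = 1405.5
C = 714 + 0.93(1405.5) = 714 + 1307.115 = 2021.115
S = Yd − C = 1405.5 − 2021.115 = -615.615

S = -615.615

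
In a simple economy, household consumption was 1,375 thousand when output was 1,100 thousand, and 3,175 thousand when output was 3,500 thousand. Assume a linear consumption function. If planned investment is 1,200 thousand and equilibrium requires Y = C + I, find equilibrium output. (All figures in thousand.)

MPC = (3175 − 1375)/(3500 − 1100) = 1800/2400 = 0.75
a = 1375 − 0.75(1100) = 550
Equilibrium: Y = 550 + 0.75Y + 1200
0.25Y = 1750, so Y = 1750/0.25 = 7000

Y = 7000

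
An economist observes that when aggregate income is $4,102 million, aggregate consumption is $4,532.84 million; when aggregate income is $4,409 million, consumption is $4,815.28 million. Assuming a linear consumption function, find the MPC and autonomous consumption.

MPC = ΔC/ΔY = (4815.28 − 4532.84)/(4409 − 4102) = 282.44/307 = 0.92
a = C − MPC·Y = 4532.84 − 0.92(4102) = 4532.84 − 3773.84 = 759

MPC = 0.92; a = 759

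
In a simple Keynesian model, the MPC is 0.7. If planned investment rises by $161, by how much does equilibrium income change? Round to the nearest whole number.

The multiplier is 1/(1 − MPC) = 1/0.3.
ΔY = 161/0.3 = 536.67 ≈ 537

ΔY ≈ 537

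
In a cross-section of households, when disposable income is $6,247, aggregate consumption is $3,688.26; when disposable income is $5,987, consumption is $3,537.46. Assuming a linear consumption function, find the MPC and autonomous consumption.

MPC = 0.58; a = 65

MPC = ΔC/ΔY = (3688.26 − 3537.46)/(6247 − 5987) = 150.8/260 = 0.58
a = C − MPC·Y = 3537.46 − 0.58(5987) = 3537.46 − 3472.46 = 65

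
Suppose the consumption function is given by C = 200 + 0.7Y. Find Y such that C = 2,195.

200 + 0.7Y = 2195
0.7Y = 1995, so Y = 1995/0.7 = 2850

Y = 2850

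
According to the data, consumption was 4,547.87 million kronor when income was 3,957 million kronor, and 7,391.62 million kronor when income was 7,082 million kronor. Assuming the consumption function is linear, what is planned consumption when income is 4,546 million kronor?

C = 5083.86

MPC = (7391.62 − 4547.87)/(7082 − 3957) = 2843.75/3125 = 0.91
a = 4547.87 − 0.91(3957) = 4547.87 − 3600.87 = 947
C = 947 + 0.91(4546) = 947 + 4136.86 = 5083.86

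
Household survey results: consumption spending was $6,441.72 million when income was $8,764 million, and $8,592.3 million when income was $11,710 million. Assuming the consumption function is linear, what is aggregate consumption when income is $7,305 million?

MPC = (8592.3 − 6441.72)/(11710 − 8764) = 2150.58/2946 = 0.73
a = 6441.72 − 0.73(8764) = 6441.72 − 6397.72 = 44
C = 44 + 0.73(7305) = 44 + 5332.65 = 5376.65

C = 5376.65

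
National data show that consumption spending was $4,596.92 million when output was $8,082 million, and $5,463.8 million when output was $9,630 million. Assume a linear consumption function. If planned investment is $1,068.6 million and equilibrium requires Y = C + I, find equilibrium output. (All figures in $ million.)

MPC = (5463.8 − 4596.92)/(9630 − 8082) = 866.88/1548 = 0.56
a = 4596.92 − 0.56(8082) = 71
Equilibrium: Y = 71 + 0.56Y + 1068.6
0.44Y = 1139.6, so Y = 1139.6/0.44 = 2590

Y = 2590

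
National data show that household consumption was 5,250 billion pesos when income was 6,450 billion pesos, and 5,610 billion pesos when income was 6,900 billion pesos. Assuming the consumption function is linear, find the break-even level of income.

MPC = (5610 − 5250)/(6900 − 6450) = 360/450 = 0.8
a = 5250 − 0.8(6450) = 5250 − 5160 = 90
Break-even: Y = a/(1−MPC) = 90/0.2 = 450

Y = 450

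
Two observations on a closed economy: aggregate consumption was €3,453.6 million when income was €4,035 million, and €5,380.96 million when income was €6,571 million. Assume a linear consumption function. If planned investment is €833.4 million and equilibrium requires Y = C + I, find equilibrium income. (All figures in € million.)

MPC = (5380.96 − 3453.6)/(6571 − 4035) = 1927.36/2536 = 0.76
a = 3453.6 − 0.76(4035) = 387
Equilibrium: Y = 387 + 0.76Y + 833.4
0.24Y = 1220.4, so Y = 1220.4/0.24 = 5085

Y = 5085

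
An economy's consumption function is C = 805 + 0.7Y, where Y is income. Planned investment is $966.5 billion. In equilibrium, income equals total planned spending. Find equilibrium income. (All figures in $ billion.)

Y = C + I = 805 + 0.7Y + 966.5
Y − 0.7Y = 1771.5
0.3Y = 1771.5, so Y = 1771.5/0.3 = 5905

Y = 5905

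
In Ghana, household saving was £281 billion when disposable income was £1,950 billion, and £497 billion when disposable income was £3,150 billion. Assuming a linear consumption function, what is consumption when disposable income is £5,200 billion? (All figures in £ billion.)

C = 4334

MPS = ΔS/ΔY = (497 − 281)/(3150 − 1950) = 216/1200 = 0.18
MPC = 1 − MPS = 0.82
Autonomous saving = 281 − 0.18(1950) = -70, so a = 70
C = 70 + 0.82(5200) = 70 + 4264 = 4334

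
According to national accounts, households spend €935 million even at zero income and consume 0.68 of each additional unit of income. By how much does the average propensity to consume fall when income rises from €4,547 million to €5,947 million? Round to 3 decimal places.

At Y = 4547: C = 935 + 0.68(4547) = 4026.96, APC = 4026.96/4547 = 0.8856
At Y = 5947: C = 4978.96, APC = 4978.96/5947 = 0.8372
Fall in APC = 0.8856 − 0.8372 = 0.0484 ≈ 0.048

ΔAPC = 0.048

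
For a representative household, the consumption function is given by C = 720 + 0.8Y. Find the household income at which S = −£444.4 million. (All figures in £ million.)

Y = 1378

S = Y − C = -720 + 0.2Y
-720 + 0.2Y = -444.4, so 0.2Y = 275.6 and Y = 1378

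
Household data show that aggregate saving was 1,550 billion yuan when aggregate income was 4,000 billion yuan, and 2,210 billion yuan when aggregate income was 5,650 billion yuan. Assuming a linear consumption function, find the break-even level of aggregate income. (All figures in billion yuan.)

MPS = ΔS/ΔY = (2210 − 1550)/(5650 − 4000) = 660/1650 = 0.4
MPC = 1 − MPS = 0.6
From S(4000) = 1550: −a + 0.4(4000) = 1550, so a = 1600 − 1550 = 50
Break-even (S = 0): Y = a/MPS = 50/0.4 = 125

Y = 125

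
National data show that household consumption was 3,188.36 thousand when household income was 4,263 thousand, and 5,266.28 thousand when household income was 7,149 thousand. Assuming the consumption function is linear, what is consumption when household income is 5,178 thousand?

MPC = (5266.28 − 3188.36)/(7149 − 4263) = 2077.92/2886 = 0.72
a = 3188.36 − 0.72(4263) = 3188.36 − 3069.36 = 119
C = 119 + 0.72(5178) = 119 + 3728.16 = 3847.16

C = 3847.16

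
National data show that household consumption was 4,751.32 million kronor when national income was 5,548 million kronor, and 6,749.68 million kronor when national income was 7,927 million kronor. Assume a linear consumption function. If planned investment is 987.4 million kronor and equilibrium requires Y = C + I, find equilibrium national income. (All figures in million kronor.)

Y = 6740

MPC = (6749.68 − 4751.32)/(7927 − 5548) = 1998.36/2379 = 0.84
a = 4751.32 − 0.84(5548) = 91
Equilibrium: Y = 91 + 0.84Y + 987.4
0.16Y = 1078.4, so Y = 1078.4/0.16 = 6740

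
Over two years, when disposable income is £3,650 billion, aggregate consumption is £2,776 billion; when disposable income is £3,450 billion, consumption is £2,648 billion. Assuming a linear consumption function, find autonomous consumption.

MPC = ΔC/ΔY = (2776 − 2648)/(3650 − 3450) = 128/200 = 0.64
a = C − MPC·Y = 2648 − 0.64(3450) = 2648 − 2208 = 440

a = 440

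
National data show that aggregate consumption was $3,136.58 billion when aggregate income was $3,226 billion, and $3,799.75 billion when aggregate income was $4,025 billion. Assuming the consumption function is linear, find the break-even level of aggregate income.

MPC = (3799.75 − 3136.58)/(4025 − 3226) = 663.17/799 = 0.83
a = 3136.58 − 0.83(3226) = 3136.58 − 2677.58 = 459
Break-even: Y = a/(1−MPC) = 459/0.17 = 2700

Y = 2700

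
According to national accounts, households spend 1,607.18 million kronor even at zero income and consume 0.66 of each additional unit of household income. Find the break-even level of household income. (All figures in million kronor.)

At break-even, C = Y: 1607.18 + 0.66Y = Y
0.34Y = 1607.18, so Y = 1607.18/0.34 = 4727

Y = 4727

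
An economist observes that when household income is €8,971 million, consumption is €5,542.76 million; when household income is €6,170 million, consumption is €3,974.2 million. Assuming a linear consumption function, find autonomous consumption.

a = 519

MPC = ΔC/ΔY = (5542.76 − 3974.2)/(8971 − 6170) = 1568.56/2801 = 0.56
a = C − MPC·Y = 3974.2 − 0.56(6170) = 3974.2 − 3455.2 = 519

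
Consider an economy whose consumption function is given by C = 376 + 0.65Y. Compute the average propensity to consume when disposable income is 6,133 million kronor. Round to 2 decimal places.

APC = 0.71

C = 376 + 0.65(6133) = 4362.45
APC = C/Y = 4362.45/6133 = 0.71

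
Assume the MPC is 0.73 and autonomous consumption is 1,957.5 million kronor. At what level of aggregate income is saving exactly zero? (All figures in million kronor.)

At break-even, C = Y: 1957.5 + 0.73Y = Y
0.27Y = 1957.5, so Y = 1957.5/0.27 = 7250

Y = 7250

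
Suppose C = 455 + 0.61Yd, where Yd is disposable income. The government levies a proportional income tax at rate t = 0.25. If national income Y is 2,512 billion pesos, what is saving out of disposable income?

S = 279.76

Yd = (1 − 0.25)(2512) = 0.75(2512) = 1884
C = 455 + 0.61(1884) = 455 + 1149.24 = 1604.24
S = Yd − C = 1884 − 1604.24 = 279.76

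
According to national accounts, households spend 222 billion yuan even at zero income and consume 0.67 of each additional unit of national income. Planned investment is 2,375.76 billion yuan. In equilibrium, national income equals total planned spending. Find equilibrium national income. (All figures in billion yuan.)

Y = C + I = 222 + 0.67Y + 2375.76
Y − 0.67Y = 2597.76
0.33Y = 2597.76, so Y = 2597.76/0.33 = 7872

Y = 7872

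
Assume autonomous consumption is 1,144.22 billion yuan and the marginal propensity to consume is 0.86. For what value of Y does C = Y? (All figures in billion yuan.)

Y = 8173

At break-even, C = Y: 1144.22 + 0.86Y = Y
0.14Y = 1144.22, so Y = 1144.22/0.14 = 8173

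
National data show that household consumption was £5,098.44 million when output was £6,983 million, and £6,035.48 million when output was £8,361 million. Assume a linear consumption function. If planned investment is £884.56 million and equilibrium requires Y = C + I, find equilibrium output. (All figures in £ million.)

MPC = (6035.48 − 5098.44)/(8361 − 6983) = 937.04/1378 = 0.68
a = 5098.44 − 0.68(6983) = 350
Equilibrium: Y = 350 + 0.68Y + 884.56
0.32Y = 1234.56, so Y = 1234.56/0.32 = 3858

Y = 3858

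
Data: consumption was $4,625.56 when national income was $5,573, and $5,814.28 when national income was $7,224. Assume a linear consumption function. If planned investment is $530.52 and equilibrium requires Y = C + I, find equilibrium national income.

MPC = (5814.28 − 4625.56)/(7224 − 5573) = 1188.72/1651 = 0.72
a = 4625.56 − 0.72(5573) = 613
Equilibrium: Y = 613 + 0.72Y + 530.52
0.28Y = 1143.52, so Y = 1143.52/0.28 = 4084

Y = 4084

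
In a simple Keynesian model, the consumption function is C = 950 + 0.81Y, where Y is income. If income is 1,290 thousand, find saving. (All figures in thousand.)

S = -704.9

C = 950 + 0.81(1290) = 950 + 1044.9 = 1994.9
S = Y − C = 1290 − 1994.9 = -704.9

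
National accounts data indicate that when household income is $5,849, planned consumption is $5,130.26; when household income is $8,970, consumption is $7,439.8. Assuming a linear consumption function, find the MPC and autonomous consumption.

MPC = ΔC/ΔY = (7439.8 − 5130.26)/(8970 − 5849) = 2309.54/3121 = 0.74
a = C − MPC·Y = 5130.26 − 0.74(5849) = 5130.26 − 4328.26 = 802

MPC = 0.74; a = 802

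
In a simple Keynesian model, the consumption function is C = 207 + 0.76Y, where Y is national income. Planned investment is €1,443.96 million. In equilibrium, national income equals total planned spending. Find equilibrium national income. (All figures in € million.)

Y = C + I = 207 + 0.76Y + 1443.96
Y − 0.76Y = 1650.96
0.24Y = 1650.96, so Y = 1650.96/0.24 = 6879

Y = 6879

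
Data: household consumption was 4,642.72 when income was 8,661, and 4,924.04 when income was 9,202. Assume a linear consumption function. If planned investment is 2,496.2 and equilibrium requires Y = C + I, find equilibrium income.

MPC = (4924.04 − 4642.72)/(9202 − 8661) = 281.32/541 = 0.52
a = 4642.72 − 0.52(8661) = 139
Equilibrium: Y = 139 + 0.52Y + 2496.2
0.48Y = 2635.2, so Y = 2635.2/0.48 = 5490

Y = 5490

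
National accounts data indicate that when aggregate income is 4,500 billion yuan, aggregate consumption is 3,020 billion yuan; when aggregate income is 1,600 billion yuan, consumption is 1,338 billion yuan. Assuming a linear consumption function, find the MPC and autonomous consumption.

MPC = 0.58; a = 410

MPC = ΔC/ΔY = (3020 − 1338)/(4500 − 1600) = 1682/2900 = 0.58
a = C − MPC·Y = 1338 − 0.58(1600) = 1338 − 928 = 410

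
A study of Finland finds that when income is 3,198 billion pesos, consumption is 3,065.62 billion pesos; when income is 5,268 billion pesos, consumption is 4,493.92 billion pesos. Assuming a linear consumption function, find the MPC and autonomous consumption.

MPC = 0.69; a = 859

MPC = ΔC/ΔY = (4493.92 − 3065.62)/(5268 − 3198) = 1428.3/2070 = 0.69
a = C − MPC·Y = 3065.62 − 0.69(3198) = 3065.62 − 2206.62 = 859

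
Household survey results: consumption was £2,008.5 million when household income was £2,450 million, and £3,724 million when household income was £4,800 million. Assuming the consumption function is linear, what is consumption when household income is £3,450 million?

C = 2738.5

MPC = (3724 − 2008.5)/(4800 − 2450) = 1715.5/2350 = 0.73
a = 2008.5 − 0.73(2450) = 2008.5 − 1788.5 = 220
C = 220 + 0.73(3450) = 220 + 2518.5 = 2738.5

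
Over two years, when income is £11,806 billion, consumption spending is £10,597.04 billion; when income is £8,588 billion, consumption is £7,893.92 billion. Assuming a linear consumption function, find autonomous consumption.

a = 680

MPC = ΔC/ΔY = (10597.04 − 7893.92)/(11806 − 8588) = 2703.12/3218 = 0.84
a = C − MPC·Y = 7893.92 − 0.84(8588) = 7893.92 − 7213.92 = 680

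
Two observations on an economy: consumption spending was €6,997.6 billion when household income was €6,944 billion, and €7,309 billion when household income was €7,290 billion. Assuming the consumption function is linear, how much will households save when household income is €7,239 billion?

MPC = (7309 − 6997.6)/(7290 − 6944) = 311.4/346 = 0.9
a = 6997.6 − 0.9(6944) = 6997.6 − 6249.6 = 748
C = 748 + 0.9(7239) = 7263.1
S = 7239 − 7263.1 = -24.1

S = -24.1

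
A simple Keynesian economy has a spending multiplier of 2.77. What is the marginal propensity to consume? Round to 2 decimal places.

k = 1/(1 − MPC), so 1 − MPC = 1/k = 1/2.77 = 0.3610
MPC = 1 − 0.3610 = 0.64

MPC = 0.64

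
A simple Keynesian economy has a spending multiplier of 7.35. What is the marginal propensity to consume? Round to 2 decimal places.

MPC = 0.86

k = 1/(1 − MPC), so 1 − MPC = 1/k = 1/7.35 = 0.1361
MPC = 1 − 0.1361 = 0.86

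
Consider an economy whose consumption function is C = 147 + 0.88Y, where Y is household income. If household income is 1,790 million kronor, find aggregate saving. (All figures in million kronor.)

C = 147 + 0.88(1790) = 147 + 1575.2 = 1722.2
S = Y − C = 1790 − 1722.2 = 67.8

S = 67.8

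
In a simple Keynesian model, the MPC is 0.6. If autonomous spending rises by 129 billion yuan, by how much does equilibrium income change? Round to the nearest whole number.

The multiplier is 1/(1 − MPC) = 1/0.4.
ΔY = 129/0.4 = 322.50 ≈ 323

ΔY ≈ 323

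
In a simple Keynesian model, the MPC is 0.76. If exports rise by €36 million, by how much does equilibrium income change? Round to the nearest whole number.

The multiplier is 1/(1 − MPC) = 1/0.24.
ΔY = 36/0.24 = 150.00 ≈ 150

ΔY ≈ 150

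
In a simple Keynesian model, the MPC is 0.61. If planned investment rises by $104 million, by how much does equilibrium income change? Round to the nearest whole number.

ΔY ≈ 267

The multiplier is 1/(1 − MPC) = 1/0.39.
ΔY = 104/0.39 = 266.67 ≈ 267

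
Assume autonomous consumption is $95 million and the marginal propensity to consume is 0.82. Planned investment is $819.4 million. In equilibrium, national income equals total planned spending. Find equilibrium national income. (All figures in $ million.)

Y = C + I = 95 + 0.82Y + 819.4
Y − 0.82Y = 914.4
0.18Y = 914.4, so Y = 914.4/0.18 = 5080

Y = 5080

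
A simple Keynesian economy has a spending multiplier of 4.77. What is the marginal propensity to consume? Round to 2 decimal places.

MPC = 0.79

k = 1/(1 − MPC), so 1 − MPC = 1/k = 1/4.77 = 0.2096
MPC = 1 − 0.2096 = 0.79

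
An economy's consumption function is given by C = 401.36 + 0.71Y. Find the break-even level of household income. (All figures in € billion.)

Y = 1384

At break-even, C = Y: 401.36 + 0.71Y = Y
0.29Y = 401.36, so Y = 401.36/0.29 = 1384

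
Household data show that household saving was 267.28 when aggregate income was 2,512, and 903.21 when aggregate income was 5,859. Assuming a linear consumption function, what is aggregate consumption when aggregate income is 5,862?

MPS = ΔS/ΔY = (903.21 − 267.28)/(5859 − 2512) = 635.93/3347 = 0.19
MPC = 1 − MPS = 0.81
Autonomous saving = 267.28 − 0.19(2512) = -210, so a = 210
C = 210 + 0.81(5862) = 210 + 4748.22 = 4958.22

C = 4958.22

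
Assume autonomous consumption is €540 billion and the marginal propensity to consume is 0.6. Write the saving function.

S = Y − C = Y − (540 + 0.6Y) = -540 + (1 − 0.6)Y

S = -540 + 0.4Y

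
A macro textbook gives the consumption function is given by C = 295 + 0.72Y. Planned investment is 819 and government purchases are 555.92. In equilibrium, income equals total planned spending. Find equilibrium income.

Y = 5964

Y = C + I + G = 295 + 0.72Y + 819 + 555.92
Y − 0.72Y = 1669.92
0.28Y = 1669.92, so Y = 1669.92/0.28 = 5964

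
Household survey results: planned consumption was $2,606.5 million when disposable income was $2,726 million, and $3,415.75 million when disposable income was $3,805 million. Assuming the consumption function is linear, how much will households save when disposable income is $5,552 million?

S = 826

MPC = (3415.75 − 2606.5)/(3805 − 2726) = 809.25/1079 = 0.75
a = 2606.5 − 0.75(2726) = 2606.5 − 2044.5 = 562
C = 562 + 0.75(5552) = 4726
S = 5552 − 4726 = 826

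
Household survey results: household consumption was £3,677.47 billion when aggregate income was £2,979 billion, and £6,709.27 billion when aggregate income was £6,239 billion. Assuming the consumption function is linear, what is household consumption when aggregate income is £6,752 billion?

C = 7186.36

MPC = (6709.27 − 3677.47)/(6239 − 2979) = 3031.8/3260 = 0.93
a = 3677.47 − 0.93(2979) = 3677.47 − 2770.47 = 907
C = 907 + 0.93(6752) = 907 + 6279.36 = 7186.36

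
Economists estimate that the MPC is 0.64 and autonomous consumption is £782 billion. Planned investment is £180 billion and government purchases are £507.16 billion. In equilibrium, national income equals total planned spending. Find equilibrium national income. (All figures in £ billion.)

Y = 4081

Y = C + I + G = 782 + 0.64Y + 180 + 507.16
Y − 0.64Y = 1469.16
0.36Y = 1469.16, so Y = 1469.16/0.36 = 4081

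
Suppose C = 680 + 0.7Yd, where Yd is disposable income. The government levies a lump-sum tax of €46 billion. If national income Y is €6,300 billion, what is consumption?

Yd = Y − T = 6300 − 46 = 6254
C = 680 + 0.7(6254) = 680 + 4377.8 = 5057.8

C = 5057.8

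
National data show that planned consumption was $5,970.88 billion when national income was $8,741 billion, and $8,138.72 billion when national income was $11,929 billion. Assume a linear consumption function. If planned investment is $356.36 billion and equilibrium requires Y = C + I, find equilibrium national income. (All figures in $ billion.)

Y = 1198

MPC = (8138.72 − 5970.88)/(11929 − 8741) = 2167.84/3188 = 0.68
a = 5970.88 − 0.68(8741) = 27
Equilibrium: Y = 27 + 0.68Y + 356.36
0.32Y = 383.36, so Y = 383.36/0.32 = 1198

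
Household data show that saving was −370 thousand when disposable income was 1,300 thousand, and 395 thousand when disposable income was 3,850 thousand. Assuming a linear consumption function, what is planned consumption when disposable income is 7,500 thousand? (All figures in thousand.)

MPS = ΔS/ΔY = (395 − (-370))/(3850 − 1300) = 765/2550 = 0.3
MPC = 1 − MPS = 0.7
Autonomous saving = -370 − 0.3(1300) = -760, so a = 760
C = 760 + 0.7(7500) = 760 + 5250 = 6010

C = 6010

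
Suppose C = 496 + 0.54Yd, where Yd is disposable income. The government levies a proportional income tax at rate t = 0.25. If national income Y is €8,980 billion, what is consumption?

C = 4132.9

Yd = (1 − 0.25)(8980) = 0.75(8980) = 6735
C = 496 + 0.54(6735) = 496 + 3636.9 = 4132.9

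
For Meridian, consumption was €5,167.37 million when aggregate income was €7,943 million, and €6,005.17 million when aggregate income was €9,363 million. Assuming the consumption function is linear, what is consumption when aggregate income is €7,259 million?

MPC = (6005.17 − 5167.37)/(9363 − 7943) = 837.8/1420 = 0.59
a = 5167.37 − 0.59(7943) = 5167.37 − 4686.37 = 481
C = 481 + 0.59(7259) = 481 + 4282.81 = 4763.81

C = 4763.81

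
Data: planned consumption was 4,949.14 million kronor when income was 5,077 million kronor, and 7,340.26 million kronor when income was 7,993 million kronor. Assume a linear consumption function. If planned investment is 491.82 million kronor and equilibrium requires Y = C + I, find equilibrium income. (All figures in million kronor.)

MPC = (7340.26 − 4949.14)/(7993 − 5077) = 2391.12/2916 = 0.82
a = 4949.14 − 0.82(5077) = 786
Equilibrium: Y = 786 + 0.82Y + 491.82
0.18Y = 1277.82, so Y = 1277.82/0.18 = 7099

Y = 7099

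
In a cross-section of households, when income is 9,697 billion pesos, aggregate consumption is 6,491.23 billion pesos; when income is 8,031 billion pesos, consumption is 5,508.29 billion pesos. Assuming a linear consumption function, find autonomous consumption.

MPC = ΔC/ΔY = (6491.23 − 5508.29)/(9697 − 8031) = 982.94/1666 = 0.59
a = C − MPC·Y = 5508.29 − 0.59(8031) = 5508.29 − 4738.29 = 770

a = 770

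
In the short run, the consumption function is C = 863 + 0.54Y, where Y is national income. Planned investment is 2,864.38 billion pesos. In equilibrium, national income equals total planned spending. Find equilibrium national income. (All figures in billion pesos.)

Y = 8103

Y = C + I = 863 + 0.54Y + 2864.38
Y − 0.54Y = 3727.38
0.46Y = 3727.38, so Y = 3727.38/0.46 = 8103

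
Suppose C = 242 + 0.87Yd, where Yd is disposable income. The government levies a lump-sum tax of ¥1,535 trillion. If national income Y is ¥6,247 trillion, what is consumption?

Yd = Y − T = 6247 − 1535 = 4712
C = 242 + 0.87(4712) = 242 + 4099.44 = 4341.44

C = 4341.44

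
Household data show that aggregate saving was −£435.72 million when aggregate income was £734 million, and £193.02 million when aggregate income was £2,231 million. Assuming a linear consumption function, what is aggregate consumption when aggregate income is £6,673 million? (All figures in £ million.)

C = 4614.34

MPS = ΔS/ΔY = (193.02 − (-435.72))/(2231 − 734) = 628.74/1497 = 0.42
MPC = 1 − MPS = 0.58
Autonomous saving = -435.72 − 0.42(734) = -744, so a = 744
C = 744 + 0.58(6673) = 744 + 3870.34 = 4614.34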